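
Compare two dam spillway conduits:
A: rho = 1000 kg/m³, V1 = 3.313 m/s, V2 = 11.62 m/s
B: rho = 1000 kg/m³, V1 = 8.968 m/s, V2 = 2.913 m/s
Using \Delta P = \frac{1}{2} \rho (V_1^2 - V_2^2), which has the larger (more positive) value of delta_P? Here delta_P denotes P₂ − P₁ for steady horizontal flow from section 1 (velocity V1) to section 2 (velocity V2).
delta_P(A) = -62.02 kPa, delta_P(B) = 35.97 kPa. Answer: B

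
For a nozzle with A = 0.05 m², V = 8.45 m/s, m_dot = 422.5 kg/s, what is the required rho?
Formula: \dot{m} = \rho A V
Substituting knowns: 422.5 = rho·0.05·8.45
Solving for rho: rho = 422.5/(0.05·8.45) = 1000 kg/m³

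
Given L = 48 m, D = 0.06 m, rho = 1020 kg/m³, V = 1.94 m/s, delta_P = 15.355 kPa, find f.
Formula: \Delta P = f \frac{L}{D} \frac{\rho V^2}{2}
Substituting knowns: 15.355 = f·(48/0.06)·0.5·1020·1.94²/1000
Solving for f: f = (15.355·1000)/((48/0.06)·0.5·1020·1.94²) = 0.01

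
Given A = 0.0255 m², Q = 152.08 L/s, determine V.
Formula: Q = A V
Substituting knowns: 152.08 = 0.0255·V·1000
Solving for V: V = (152.08/1000)/0.0255 = 5.964 m/s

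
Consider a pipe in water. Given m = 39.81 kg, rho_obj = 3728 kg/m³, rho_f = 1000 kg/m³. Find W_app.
Formula: W_{app} = mg\left(1 - \frac{\rho_f}{\rho_{obj}}\right)
W_app = 39.81·9.81·(1 − 1000/3728) = 285.8 N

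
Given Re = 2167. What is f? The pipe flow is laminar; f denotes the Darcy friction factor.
Formula: f = \frac{64}{Re}
f = 64/2167 = 0.02953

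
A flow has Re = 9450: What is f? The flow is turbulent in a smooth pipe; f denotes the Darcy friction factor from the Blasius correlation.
Formula: f = \frac{0.316}{Re^{0.25}}
f = 0.316/9450^0.25 = 0.03205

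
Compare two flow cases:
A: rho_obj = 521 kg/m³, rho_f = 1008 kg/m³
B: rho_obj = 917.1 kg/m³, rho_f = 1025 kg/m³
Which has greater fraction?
fraction(A) = 0.5169, fraction(B) = 0.8947. Answer: B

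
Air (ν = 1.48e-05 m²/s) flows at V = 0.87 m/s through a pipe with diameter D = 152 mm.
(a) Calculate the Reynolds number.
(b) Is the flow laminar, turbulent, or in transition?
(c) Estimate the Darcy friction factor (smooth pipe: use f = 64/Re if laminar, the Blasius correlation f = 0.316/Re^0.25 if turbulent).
(a) Re = V·D/ν = 0.87·0.152/1.48e-05 = 8935.1
(b) Flow regime: turbulent (Re > 4000)
(c) Friction factor: f = 0.316/Re^0.25 = 0.316/8935.1^0.25 = 0.0325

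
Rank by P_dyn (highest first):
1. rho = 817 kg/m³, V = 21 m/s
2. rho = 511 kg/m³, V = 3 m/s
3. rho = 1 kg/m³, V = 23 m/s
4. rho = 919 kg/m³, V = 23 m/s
Case 1: P_dyn = 180.1 kPa
Case 2: P_dyn = 2.3 kPa
Case 3: P_dyn = 0.2645 kPa
Case 4: P_dyn = 243.1 kPa
Ranking (highest first): 4, 1, 2, 3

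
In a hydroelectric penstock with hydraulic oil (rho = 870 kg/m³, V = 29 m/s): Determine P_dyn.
Formula: P_{dyn} = \frac{1}{2} \rho V^2
P_dyn = 0.5·870·29²/1000 = 365.8 kPa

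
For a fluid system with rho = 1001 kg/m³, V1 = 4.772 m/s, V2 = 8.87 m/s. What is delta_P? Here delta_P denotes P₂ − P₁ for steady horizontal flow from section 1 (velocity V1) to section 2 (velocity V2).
Formula: \Delta P = \frac{1}{2} \rho (V_1^2 - V_2^2)
delta_P = 0.5·1001·(4.772² − 8.87²)/1000 = -27.98 kPa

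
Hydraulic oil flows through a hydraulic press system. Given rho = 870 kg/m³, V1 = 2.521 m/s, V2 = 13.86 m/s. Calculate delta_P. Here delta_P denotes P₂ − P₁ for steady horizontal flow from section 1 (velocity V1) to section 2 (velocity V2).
Formula: \Delta P = \frac{1}{2} \rho (V_1^2 - V_2^2)
delta_P = 0.5·870·(2.521² − 13.86²)/1000 = -80.8 kPa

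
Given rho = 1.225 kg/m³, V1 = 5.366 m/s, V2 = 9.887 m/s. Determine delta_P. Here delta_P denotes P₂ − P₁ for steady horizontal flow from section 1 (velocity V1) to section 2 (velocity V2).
Formula: \Delta P = \frac{1}{2} \rho (V_1^2 - V_2^2)
delta_P = 0.5·1.225·(5.366² − 9.887²)/1000 = -0.04224 kPa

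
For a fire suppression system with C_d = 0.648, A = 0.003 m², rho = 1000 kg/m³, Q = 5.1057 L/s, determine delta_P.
Formula: Q = C_d A \sqrt{\frac{2 \Delta P}{\rho}}
Substituting knowns: 5.1057 = 0.648·0.003·√(2·(delta_P·1000)/1000)·1000
Solving for delta_P: delta_P = ((5.1057/1000)/(0.648·0.003))²·1000/2/1000 = 3.449 kPa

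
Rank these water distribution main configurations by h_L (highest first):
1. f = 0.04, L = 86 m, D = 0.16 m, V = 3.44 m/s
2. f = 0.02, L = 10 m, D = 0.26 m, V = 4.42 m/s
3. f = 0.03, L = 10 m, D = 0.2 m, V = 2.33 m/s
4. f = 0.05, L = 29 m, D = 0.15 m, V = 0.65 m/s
Case 1: h_L = 12.97 m
Case 2: h_L = 0.766 m
Case 3: h_L = 0.4151 m
Case 4: h_L = 0.2082 m
Ranking (highest first): 1, 2, 3, 4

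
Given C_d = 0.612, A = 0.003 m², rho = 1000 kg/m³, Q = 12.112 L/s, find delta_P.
Formula: Q = C_d A \sqrt{\frac{2 \Delta P}{\rho}}
Substituting knowns: 12.112 = 0.612·0.003·√(2·(delta_P·1000)/1000)·1000
Solving for delta_P: delta_P = ((12.112/1000)/(0.612·0.003))²·1000/2/1000 = 21.76 kPa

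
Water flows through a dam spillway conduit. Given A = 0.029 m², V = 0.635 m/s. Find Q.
Formula: Q = A V
Q = 0.029·0.635·1000 = 18.41 L/s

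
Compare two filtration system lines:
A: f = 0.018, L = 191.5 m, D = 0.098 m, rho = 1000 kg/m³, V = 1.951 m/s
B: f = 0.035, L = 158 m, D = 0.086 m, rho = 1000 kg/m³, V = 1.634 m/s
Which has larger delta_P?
delta_P(A) = 66.94 kPa, delta_P(B) = 85.84 kPa. Answer: B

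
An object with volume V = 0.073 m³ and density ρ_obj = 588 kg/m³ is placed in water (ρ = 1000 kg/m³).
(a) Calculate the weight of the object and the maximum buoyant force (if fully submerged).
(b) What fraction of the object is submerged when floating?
(a) W=rho_obj*g*V=588*9.81*0.073=421.1 N; F_B(max)=rho*g*V=1000*9.81*0.073=716.1 N
(b) Floating fraction=rho_obj/rho=588/1000=0.588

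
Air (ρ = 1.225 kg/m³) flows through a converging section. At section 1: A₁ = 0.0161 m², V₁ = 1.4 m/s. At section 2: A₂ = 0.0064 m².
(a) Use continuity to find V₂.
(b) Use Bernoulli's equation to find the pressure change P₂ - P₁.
(a) Continuity: A₁V₁=A₂V₂ -> V₂=A₁V₁/A₂=0.0161*1.4/0.0064=3.52 m/s
(b) Bernoulli: P₂-P₁=0.5*rho*(V₁^2-V₂^2)/1000=0.5*1.225*(1.4^2-3.52^2)/1000=-0.006389 kPa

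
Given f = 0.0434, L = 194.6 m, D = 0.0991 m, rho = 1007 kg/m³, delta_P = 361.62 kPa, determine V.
Formula: \Delta P = f \frac{L}{D} \frac{\rho V^2}{2}
Substituting knowns: 361.62 = 0.0434·(194.6/0.0991)·0.5·1007·V²/1000
Solving for V: V = √((361.62·1000)/(0.0434·(194.6/0.0991)·0.5·1007)) = 2.903 m/s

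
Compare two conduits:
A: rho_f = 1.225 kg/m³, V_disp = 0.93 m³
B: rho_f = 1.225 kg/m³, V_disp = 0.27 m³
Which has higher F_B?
F_B(A) = 11.18 N, F_B(B) = 3.245 N. Answer: A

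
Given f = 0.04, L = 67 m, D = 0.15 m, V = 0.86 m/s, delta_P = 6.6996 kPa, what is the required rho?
Formula: \Delta P = f \frac{L}{D} \frac{\rho V^2}{2}
Substituting knowns: 6.6996 = 0.04·(67/0.15)·0.5·rho·0.86²/1000
Solving for rho: rho = (6.6996·1000)/(0.04·(67/0.15)·0.5·0.86²) = 1014 kg/m³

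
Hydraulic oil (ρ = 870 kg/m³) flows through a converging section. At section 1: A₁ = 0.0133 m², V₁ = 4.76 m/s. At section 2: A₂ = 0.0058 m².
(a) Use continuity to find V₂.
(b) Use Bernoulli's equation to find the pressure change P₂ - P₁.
(a) Continuity: A₁V₁=A₂V₂ -> V₂=A₁V₁/A₂=0.0133*4.76/0.0058=10.92 m/s
(b) Bernoulli: P₂-P₁=0.5*rho*(V₁^2-V₂^2)/1000=0.5*870*(4.76^2-10.92^2)/1000=-42.02 kPa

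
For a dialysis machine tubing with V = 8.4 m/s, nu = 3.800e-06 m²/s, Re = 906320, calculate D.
Formula: Re = \frac{V D}{\nu}
Substituting knowns: 906320 = 8.4·D/3.800e-06
Solving for D: D = 906320·3.800e-06/8.4 = 0.41 m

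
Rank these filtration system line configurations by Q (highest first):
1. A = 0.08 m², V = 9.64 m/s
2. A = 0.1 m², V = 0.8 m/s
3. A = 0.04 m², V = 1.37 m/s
Case 1: Q = 771.2 L/s
Case 2: Q = 80 L/s
Case 3: Q = 54.8 L/s
Ranking (highest first): 1, 2, 3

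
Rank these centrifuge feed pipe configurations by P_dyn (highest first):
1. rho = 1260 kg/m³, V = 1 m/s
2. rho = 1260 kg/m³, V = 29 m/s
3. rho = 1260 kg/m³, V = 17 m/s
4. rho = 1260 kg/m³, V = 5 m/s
Case 1: P_dyn = 0.63 kPa
Case 2: P_dyn = 529.8 kPa
Case 3: P_dyn = 182.1 kPa
Case 4: P_dyn = 15.75 kPa
Ranking (highest first): 2, 3, 4, 1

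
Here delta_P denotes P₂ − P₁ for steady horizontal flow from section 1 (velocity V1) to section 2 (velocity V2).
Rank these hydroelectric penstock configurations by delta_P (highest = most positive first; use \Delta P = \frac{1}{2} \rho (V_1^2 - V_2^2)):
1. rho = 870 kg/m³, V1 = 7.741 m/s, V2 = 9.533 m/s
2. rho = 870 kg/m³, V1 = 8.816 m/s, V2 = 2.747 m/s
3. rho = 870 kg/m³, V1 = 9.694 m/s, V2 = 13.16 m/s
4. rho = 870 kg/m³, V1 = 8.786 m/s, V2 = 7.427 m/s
Case 1: delta_P = -13.47 kPa
Case 2: delta_P = 30.53 kPa
Case 3: delta_P = -34.46 kPa
Case 4: delta_P = 9.585 kPa
Ranking (highest first): 2, 4, 1, 3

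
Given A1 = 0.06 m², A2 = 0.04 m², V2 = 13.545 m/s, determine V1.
Formula: V_2 = \frac{A_1 V_1}{A_2}
Substituting knowns: 13.545 = 0.06·V1/0.04
Solving for V1: V1 = 13.545·0.04/0.06 = 9.03 m/s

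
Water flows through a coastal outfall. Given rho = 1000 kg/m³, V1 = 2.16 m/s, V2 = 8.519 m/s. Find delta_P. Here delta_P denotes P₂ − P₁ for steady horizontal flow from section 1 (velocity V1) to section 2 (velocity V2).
Formula: \Delta P = \frac{1}{2} \rho (V_1^2 - V_2^2)
delta_P = 0.5·1000·(2.16² − 8.519²)/1000 = -33.95 kPa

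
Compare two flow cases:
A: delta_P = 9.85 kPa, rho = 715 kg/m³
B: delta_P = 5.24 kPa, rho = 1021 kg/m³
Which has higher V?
V(A) = 5.249 m/s, V(B) = 3.204 m/s. Answer: A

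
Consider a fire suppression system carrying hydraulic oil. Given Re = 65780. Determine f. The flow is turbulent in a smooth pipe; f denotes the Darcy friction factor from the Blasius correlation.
Formula: f = \frac{0.316}{Re^{0.25}}
f = 0.316/65780^0.25 = 0.01973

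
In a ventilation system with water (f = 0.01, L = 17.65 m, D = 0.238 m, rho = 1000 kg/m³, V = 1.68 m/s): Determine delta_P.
Formula: \Delta P = f \frac{L}{D} \frac{\rho V^2}{2}
delta_P = 0.01·(17.65/0.238)·0.5·1000·1.68²/1000 = 1.047 kPa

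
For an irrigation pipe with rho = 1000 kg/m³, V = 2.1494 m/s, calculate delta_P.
Formula: V = \sqrt{\frac{2 \Delta P}{\rho}}
Substituting knowns: 2.1494 = √(2·(delta_P·1000)/1000)
Solving for delta_P: delta_P = 2.1494²·1000/2/1000 = 2.31 kPa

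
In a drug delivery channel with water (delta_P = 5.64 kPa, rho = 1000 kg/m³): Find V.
Formula: V = \sqrt{\frac{2 \Delta P}{\rho}}
V = √(2·(5.64·1000)/1000) = 3.359 m/s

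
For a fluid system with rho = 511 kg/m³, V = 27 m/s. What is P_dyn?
Formula: P_{dyn} = \frac{1}{2} \rho V^2
P_dyn = 0.5·511·27²/1000 = 186.3 kPa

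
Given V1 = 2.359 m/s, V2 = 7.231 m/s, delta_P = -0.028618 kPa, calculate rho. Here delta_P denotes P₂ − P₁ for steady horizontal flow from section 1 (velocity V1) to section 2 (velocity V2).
Formula: \Delta P = \frac{1}{2} \rho (V_1^2 - V_2^2)
Substituting knowns: -0.028618 = 0.5·rho·(2.359² − 7.231²)/1000
Solving for rho: rho = 2·(-0.028618·1000)/(2.359² − 7.231²) = 1.225 kg/m³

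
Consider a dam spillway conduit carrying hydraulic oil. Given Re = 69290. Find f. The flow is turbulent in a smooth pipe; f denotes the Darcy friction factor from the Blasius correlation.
Formula: f = \frac{0.316}{Re^{0.25}}
f = 0.316/69290^0.25 = 0.01948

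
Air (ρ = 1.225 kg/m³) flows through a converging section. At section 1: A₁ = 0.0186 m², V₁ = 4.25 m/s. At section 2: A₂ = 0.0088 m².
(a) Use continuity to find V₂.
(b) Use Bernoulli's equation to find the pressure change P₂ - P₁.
(a) Continuity: A₁V₁=A₂V₂ -> V₂=A₁V₁/A₂=0.0186*4.25/0.0088=8.98 m/s
(b) Bernoulli: P₂-P₁=0.5*rho*(V₁^2-V₂^2)/1000=0.5*1.225*(4.25^2-8.98^2)/1000=-0.03833 kPa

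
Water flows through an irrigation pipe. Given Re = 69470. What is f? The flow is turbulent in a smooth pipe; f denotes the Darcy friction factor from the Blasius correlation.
Formula: f = \frac{0.316}{Re^{0.25}}
f = 0.316/69470^0.25 = 0.01946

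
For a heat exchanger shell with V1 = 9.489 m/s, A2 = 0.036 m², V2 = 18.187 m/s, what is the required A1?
Formula: V_2 = \frac{A_1 V_1}{A_2}
Substituting knowns: 18.187 = A1·9.489/0.036
Solving for A1: A1 = 18.187·0.036/9.489 = 0.069 m²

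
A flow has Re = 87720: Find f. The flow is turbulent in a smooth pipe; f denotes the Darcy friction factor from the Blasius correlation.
Formula: f = \frac{0.316}{Re^{0.25}}
f = 0.316/87720^0.25 = 0.01836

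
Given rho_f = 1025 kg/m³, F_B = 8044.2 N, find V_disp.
Formula: F_B = \rho_f g V_{disp}
Substituting knowns: 8044.2 = 1025·9.81·V_disp
Solving for V_disp: V_disp = 8044.2/(1025·9.81) = 0.8 m³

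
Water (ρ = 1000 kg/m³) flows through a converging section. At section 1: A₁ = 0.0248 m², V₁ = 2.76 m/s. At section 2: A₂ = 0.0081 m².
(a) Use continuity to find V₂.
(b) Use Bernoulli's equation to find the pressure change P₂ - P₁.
(a) Continuity: A₁V₁=A₂V₂ -> V₂=A₁V₁/A₂=0.0248*2.76/0.0081=8.45 m/s
(b) Bernoulli: P₂-P₁=0.5*rho*(V₁^2-V₂^2)/1000=0.5*1000*(2.76^2-8.45^2)/1000=-31.89 kPa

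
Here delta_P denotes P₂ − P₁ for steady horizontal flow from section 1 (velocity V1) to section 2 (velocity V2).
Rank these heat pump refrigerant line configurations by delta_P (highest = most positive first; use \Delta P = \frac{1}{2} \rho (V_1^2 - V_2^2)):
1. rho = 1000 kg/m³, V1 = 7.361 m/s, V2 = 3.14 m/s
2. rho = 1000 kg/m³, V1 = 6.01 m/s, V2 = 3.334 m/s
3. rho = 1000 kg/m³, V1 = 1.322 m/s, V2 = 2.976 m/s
Case 1: delta_P = 22.16 kPa
Case 2: delta_P = 12.5 kPa
Case 3: delta_P = -3.554 kPa
Ranking (highest first): 1, 2, 3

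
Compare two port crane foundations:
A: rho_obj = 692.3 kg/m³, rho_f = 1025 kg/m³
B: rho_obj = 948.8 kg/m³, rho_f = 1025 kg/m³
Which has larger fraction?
fraction(A) = 0.6754, fraction(B) = 0.9257. Answer: B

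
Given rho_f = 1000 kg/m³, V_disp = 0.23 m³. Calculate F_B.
Formula: F_B = \rho_f g V_{disp}
F_B = 1000·9.81·0.23 = 2256 N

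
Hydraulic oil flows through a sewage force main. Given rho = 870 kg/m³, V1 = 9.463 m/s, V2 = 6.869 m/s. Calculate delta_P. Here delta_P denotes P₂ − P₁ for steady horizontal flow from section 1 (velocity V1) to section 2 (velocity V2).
Formula: \Delta P = \frac{1}{2} \rho (V_1^2 - V_2^2)
delta_P = 0.5·870·(9.463² − 6.869²)/1000 = 18.43 kPa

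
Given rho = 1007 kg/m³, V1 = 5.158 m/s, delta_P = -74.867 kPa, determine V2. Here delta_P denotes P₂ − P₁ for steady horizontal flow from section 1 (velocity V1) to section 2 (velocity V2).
Formula: \Delta P = \frac{1}{2} \rho (V_1^2 - V_2^2)
Substituting knowns: -74.867 = 0.5·1007·(5.158² − V2²)/1000
Solving for V2: V2 = √(5.158² − 2·(-74.867·1000)/1007) = 13.24 m/s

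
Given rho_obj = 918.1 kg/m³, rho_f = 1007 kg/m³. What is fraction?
Formula: f_{sub} = \frac{\rho_{obj}}{\rho_f}
fraction = 918.1/1007 = 0.9117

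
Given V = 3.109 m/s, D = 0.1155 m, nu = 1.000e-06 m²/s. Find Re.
Formula: Re = \frac{V D}{\nu}
Re = 3.109·0.1155/1.000e-06 = 359090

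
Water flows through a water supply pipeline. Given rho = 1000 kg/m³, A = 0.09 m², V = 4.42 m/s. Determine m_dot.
Formula: \dot{m} = \rho A V
m_dot = 1000·0.09·4.42 = 397.8 kg/s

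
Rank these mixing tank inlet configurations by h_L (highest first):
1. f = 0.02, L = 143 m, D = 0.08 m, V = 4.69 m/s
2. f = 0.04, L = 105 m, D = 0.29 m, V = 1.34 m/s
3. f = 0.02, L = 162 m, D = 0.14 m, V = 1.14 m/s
Case 1: h_L = 40.08 m
Case 2: h_L = 1.325 m
Case 3: h_L = 1.533 m
Ranking (highest first): 1, 3, 2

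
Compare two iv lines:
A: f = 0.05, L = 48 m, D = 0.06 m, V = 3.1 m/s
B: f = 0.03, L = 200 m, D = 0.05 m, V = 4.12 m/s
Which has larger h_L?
h_L(A) = 19.59 m, h_L(B) = 103.8 m. Answer: B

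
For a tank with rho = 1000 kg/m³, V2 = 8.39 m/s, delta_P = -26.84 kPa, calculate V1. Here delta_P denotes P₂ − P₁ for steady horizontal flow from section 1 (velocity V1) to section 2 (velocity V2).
Formula: \Delta P = \frac{1}{2} \rho (V_1^2 - V_2^2)
Substituting knowns: -26.84 = 0.5·1000·(V1² − 8.39²)/1000
Solving for V1: V1 = √(8.39² + 2·(-26.84·1000)/1000) = 4.088 m/s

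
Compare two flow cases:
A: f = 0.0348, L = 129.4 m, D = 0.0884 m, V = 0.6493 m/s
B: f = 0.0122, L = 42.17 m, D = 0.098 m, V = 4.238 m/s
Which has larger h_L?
h_L(A) = 1.095 m, h_L(B) = 4.806 m. Answer: B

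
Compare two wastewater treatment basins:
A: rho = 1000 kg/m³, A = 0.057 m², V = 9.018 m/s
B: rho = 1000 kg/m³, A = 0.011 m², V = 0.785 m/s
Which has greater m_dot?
m_dot(A) = 514 kg/s, m_dot(B) = 8.635 kg/s. Answer: A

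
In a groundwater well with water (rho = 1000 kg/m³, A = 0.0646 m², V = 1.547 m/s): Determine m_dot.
Formula: \dot{m} = \rho A V
m_dot = 1000·0.0646·1.547 = 99.94 kg/s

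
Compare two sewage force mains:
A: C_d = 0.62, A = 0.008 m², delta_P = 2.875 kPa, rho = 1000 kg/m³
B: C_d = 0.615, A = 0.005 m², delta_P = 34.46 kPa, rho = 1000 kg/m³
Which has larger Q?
Q(A) = 11.89 L/s, Q(B) = 25.53 L/s. Answer: B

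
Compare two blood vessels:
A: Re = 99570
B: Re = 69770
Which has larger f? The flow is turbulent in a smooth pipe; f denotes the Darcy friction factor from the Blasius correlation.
f(A) = 0.01779, f(B) = 0.01944. Answer: B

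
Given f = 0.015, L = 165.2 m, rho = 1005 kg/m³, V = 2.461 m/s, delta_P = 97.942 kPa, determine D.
Formula: \Delta P = f \frac{L}{D} \frac{\rho V^2}{2}
Substituting knowns: 97.942 = 0.015·(165.2/D)·0.5·1005·2.461²/1000
Solving for D: D = 0.015·165.2·0.5·1005·2.461²/(97.942·1000) = 0.077 m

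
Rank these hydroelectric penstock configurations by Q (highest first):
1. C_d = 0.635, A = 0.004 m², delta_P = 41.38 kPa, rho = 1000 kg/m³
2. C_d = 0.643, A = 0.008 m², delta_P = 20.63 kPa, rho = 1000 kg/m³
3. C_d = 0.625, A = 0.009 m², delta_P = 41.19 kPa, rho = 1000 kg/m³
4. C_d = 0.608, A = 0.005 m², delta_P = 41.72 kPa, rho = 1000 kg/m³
Case 1: Q = 23.11 L/s
Case 2: Q = 33.04 L/s
Case 3: Q = 51.05 L/s
Case 4: Q = 27.77 L/s
Ranking (highest first): 3, 2, 4, 1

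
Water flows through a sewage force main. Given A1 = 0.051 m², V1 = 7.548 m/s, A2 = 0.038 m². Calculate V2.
Formula: V_2 = \frac{A_1 V_1}{A_2}
V2 = 0.051·7.548/0.038 = 10.13 m/s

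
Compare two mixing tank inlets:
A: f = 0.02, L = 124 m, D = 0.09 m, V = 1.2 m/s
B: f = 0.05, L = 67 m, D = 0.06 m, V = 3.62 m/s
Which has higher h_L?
h_L(A) = 2.022 m, h_L(B) = 37.29 m. Answer: B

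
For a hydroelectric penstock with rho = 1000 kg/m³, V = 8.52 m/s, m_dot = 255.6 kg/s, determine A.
Formula: \dot{m} = \rho A V
Substituting knowns: 255.6 = 1000·A·8.52
Solving for A: A = 255.6/(1000·8.52) = 0.03 m²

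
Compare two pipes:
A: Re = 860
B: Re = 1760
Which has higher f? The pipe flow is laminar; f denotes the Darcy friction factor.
f(A) = 0.07442, f(B) = 0.03636. Answer: A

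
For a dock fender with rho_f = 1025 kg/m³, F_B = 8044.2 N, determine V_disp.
Formula: F_B = \rho_f g V_{disp}
Substituting knowns: 8044.2 = 1025·9.81·V_disp
Solving for V_disp: V_disp = 8044.2/(1025·9.81) = 0.8 m³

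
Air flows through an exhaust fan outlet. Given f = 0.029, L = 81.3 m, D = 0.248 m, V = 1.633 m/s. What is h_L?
Formula: h_L = f \frac{L}{D} \frac{V^2}{2g}
h_L = 0.029·(81.3/0.248)·1.633²/(2·9.81) = 1.292 m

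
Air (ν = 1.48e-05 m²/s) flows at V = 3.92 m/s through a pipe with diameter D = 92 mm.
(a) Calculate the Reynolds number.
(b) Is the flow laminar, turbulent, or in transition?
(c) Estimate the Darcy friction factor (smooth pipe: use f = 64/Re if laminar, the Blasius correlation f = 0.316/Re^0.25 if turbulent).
(a) Re = V·D/ν = 3.92·0.092/1.48e-05 = 24368
(b) Flow regime: turbulent (Re > 4000)
(c) Friction factor: f = 0.316/Re^0.25 = 0.316/24368^0.25 = 0.02529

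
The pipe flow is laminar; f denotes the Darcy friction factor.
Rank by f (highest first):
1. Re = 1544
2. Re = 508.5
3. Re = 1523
Case 1: f = 0.04145
Case 2: f = 0.1259
Case 3: f = 0.04202
Ranking (highest first): 2, 3, 1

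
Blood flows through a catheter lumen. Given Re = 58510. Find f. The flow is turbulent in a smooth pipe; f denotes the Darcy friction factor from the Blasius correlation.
Formula: f = \frac{0.316}{Re^{0.25}}
f = 0.316/58510^0.25 = 0.02032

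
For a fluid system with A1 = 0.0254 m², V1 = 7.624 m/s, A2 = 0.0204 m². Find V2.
Formula: V_2 = \frac{A_1 V_1}{A_2}
V2 = 0.0254·7.624/0.0204 = 9.493 m/s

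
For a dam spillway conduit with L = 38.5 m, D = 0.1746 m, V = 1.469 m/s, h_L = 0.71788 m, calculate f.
Formula: h_L = f \frac{L}{D} \frac{V^2}{2g}
Substituting knowns: 0.71788 = f·(38.5/0.1746)·1.469²/(2·9.81)
Solving for f: f = 0.71788·2·9.81/((38.5/0.1746)·1.469²) = 0.0296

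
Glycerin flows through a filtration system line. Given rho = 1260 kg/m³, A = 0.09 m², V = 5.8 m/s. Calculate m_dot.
Formula: \dot{m} = \rho A V
m_dot = 1260·0.09·5.8 = 657.7 kg/s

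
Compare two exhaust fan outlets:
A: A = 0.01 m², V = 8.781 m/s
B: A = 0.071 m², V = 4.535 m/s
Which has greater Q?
Q(A) = 87.81 L/s, Q(B) = 322 L/s. Answer: B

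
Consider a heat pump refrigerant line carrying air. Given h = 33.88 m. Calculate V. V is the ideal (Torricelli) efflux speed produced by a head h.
Formula: V = \sqrt{2 g h}
V = √(2·9.81·33.88) = 25.78 m/s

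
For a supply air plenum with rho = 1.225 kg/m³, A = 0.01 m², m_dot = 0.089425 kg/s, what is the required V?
Formula: \dot{m} = \rho A V
Substituting knowns: 0.089425 = 1.225·0.01·V
Solving for V: V = 0.089425/(1.225·0.01) = 7.3 m/s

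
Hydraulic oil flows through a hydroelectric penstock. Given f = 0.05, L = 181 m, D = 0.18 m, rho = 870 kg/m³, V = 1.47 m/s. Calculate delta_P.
Formula: \Delta P = f \frac{L}{D} \frac{\rho V^2}{2}
delta_P = 0.05·(181/0.18)·0.5·870·1.47²/1000 = 47.26 kPa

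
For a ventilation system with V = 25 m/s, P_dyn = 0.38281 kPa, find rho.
Formula: P_{dyn} = \frac{1}{2} \rho V^2
Substituting knowns: 0.38281 = 0.5·rho·25²/1000
Solving for rho: rho = 2·(0.38281·1000)/25² = 1.225 kg/m³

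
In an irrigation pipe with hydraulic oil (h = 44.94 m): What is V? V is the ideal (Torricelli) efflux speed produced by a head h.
Formula: V = \sqrt{2 g h}
V = √(2·9.81·44.94) = 29.69 m/s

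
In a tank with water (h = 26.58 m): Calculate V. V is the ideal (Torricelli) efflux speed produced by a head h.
Formula: V = \sqrt{2 g h}
V = √(2·9.81·26.58) = 22.84 m/s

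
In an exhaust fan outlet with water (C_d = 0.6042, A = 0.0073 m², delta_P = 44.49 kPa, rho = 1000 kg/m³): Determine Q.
Formula: Q = C_d A \sqrt{\frac{2 \Delta P}{\rho}}
Q = 0.6042·0.0073·√(2·(44.49·1000)/1000)·1000 = 41.61 L/s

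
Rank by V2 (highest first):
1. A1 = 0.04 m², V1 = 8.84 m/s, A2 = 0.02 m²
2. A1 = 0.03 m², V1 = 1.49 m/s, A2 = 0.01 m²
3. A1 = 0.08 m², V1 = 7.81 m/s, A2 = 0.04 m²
Case 1: V2 = 17.68 m/s
Case 2: V2 = 4.47 m/s
Case 3: V2 = 15.62 m/s
Ranking (highest first): 1, 3, 2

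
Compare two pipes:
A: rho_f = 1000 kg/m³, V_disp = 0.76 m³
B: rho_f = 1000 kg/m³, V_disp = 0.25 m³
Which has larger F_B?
F_B(A) = 7456 N, F_B(B) = 2452 N. Answer: A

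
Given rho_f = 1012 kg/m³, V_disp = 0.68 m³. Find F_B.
Formula: F_B = \rho_f g V_{disp}
F_B = 1012·9.81·0.68 = 6751 N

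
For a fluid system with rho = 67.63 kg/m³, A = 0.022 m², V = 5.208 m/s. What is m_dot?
Formula: \dot{m} = \rho A V
m_dot = 67.63·0.022·5.208 = 7.749 kg/s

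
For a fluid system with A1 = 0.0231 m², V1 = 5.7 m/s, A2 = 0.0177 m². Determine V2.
Formula: V_2 = \frac{A_1 V_1}{A_2}
V2 = 0.0231·5.7/0.0177 = 7.439 m/s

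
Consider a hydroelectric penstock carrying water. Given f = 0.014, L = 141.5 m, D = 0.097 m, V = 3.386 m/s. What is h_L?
Formula: h_L = f \frac{L}{D} \frac{V^2}{2g}
h_L = 0.014·(141.5/0.097)·3.386²/(2·9.81) = 11.93 m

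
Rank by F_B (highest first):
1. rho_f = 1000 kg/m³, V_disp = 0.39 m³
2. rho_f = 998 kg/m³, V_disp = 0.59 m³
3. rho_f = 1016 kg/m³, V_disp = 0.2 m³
Case 1: F_B = 3826 N
Case 2: F_B = 5776 N
Case 3: F_B = 1993 N
Ranking (highest first): 2, 1, 3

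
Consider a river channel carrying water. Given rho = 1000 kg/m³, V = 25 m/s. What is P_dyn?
Formula: P_{dyn} = \frac{1}{2} \rho V^2
P_dyn = 0.5·1000·25²/1000 = 312.5 kPa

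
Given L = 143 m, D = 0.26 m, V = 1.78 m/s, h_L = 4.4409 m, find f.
Formula: h_L = f \frac{L}{D} \frac{V^2}{2g}
Substituting knowns: 4.4409 = f·(143/0.26)·1.78²/(2·9.81)
Solving for f: f = 4.4409·2·9.81/((143/0.26)·1.78²) = 0.05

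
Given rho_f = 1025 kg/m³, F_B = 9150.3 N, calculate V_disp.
Formula: F_B = \rho_f g V_{disp}
Substituting knowns: 9150.3 = 1025·9.81·V_disp
Solving for V_disp: V_disp = 9150.3/(1025·9.81) = 0.91 m³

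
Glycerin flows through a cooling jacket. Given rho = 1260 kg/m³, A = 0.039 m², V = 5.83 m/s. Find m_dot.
Formula: \dot{m} = \rho A V
m_dot = 1260·0.039·5.83 = 286.5 kg/s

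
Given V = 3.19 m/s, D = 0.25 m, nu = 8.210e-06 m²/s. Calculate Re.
Formula: Re = \frac{V D}{\nu}
Re = 3.19·0.25/8.210e-06 = 97138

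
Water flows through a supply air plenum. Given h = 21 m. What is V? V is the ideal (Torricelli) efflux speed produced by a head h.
Formula: V = \sqrt{2 g h}
V = √(2·9.81·21) = 20.3 m/s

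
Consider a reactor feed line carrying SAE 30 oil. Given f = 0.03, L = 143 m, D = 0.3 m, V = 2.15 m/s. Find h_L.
Formula: h_L = f \frac{L}{D} \frac{V^2}{2g}
h_L = 0.03·(143/0.3)·2.15²/(2·9.81) = 3.369 m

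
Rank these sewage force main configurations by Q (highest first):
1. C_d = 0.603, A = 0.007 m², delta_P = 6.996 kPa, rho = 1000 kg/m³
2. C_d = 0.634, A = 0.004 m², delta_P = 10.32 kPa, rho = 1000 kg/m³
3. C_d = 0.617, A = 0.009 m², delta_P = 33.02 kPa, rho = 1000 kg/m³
Case 1: Q = 15.79 L/s
Case 2: Q = 11.52 L/s
Case 3: Q = 45.13 L/s
Ranking (highest first): 3, 1, 2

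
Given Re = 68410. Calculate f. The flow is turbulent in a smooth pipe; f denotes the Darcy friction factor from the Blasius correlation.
Formula: f = \frac{0.316}{Re^{0.25}}
f = 0.316/68410^0.25 = 0.01954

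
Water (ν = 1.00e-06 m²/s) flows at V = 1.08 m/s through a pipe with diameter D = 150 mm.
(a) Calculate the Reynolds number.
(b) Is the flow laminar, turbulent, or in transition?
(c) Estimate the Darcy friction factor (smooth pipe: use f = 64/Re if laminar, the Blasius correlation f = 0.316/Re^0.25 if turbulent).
(a) Re = V·D/ν = 1.08·0.15/1.00e-06 = 162000
(b) Flow regime: turbulent (Re > 4000)
(c) Friction factor: f = 0.316/Re^0.25 = 0.316/162000^0.25 = 0.01575 (Blasius is strictly valid for Re ≲ 1e5; used here as the smooth-pipe estimate the problem specifies)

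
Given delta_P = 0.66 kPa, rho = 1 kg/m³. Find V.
Formula: V = \sqrt{\frac{2 \Delta P}{\rho}}
V = √(2·(0.66·1000)/1) = 36.33 m/s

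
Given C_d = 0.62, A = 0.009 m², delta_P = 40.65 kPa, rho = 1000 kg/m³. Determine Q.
Formula: Q = C_d A \sqrt{\frac{2 \Delta P}{\rho}}
Q = 0.62·0.009·√(2·(40.65·1000)/1000)·1000 = 50.31 L/s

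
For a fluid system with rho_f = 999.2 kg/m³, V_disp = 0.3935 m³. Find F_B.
Formula: F_B = \rho_f g V_{disp}
F_B = 999.2·9.81·0.3935 = 3857 N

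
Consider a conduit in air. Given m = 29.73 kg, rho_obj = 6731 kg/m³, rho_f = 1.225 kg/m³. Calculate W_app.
Formula: W_{app} = mg\left(1 - \frac{\rho_f}{\rho_{obj}}\right)
W_app = 29.73·9.81·(1 − 1.225/6731) = 291.6 N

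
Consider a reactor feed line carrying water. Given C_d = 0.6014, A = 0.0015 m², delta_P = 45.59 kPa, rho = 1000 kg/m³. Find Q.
Formula: Q = C_d A \sqrt{\frac{2 \Delta P}{\rho}}
Q = 0.6014·0.0015·√(2·(45.59·1000)/1000)·1000 = 8.614 L/s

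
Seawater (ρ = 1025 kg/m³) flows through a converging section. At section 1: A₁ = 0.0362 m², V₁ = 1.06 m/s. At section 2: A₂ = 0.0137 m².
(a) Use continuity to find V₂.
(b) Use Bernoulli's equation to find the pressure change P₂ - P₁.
(a) Continuity: A₁V₁=A₂V₂ -> V₂=A₁V₁/A₂=0.0362*1.06/0.0137=2.80 m/s
(b) Bernoulli: P₂-P₁=0.5*rho*(V₁^2-V₂^2)/1000=0.5*1025*(1.06^2-2.80^2)/1000=-3.442 kPa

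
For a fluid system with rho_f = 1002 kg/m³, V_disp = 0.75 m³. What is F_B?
Formula: F_B = \rho_f g V_{disp}
F_B = 1002·9.81·0.75 = 7372 N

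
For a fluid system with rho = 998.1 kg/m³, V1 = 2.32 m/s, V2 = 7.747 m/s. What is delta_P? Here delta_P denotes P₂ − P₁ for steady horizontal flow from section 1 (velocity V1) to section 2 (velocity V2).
Formula: \Delta P = \frac{1}{2} \rho (V_1^2 - V_2^2)
delta_P = 0.5·998.1·(2.32² − 7.747²)/1000 = -27.26 kPa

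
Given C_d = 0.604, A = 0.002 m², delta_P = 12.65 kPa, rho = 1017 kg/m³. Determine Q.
Formula: Q = C_d A \sqrt{\frac{2 \Delta P}{\rho}}
Q = 0.604·0.002·√(2·(12.65·1000)/1017)·1000 = 6.025 L/s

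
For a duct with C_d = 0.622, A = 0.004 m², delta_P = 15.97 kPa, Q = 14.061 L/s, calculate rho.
Formula: Q = C_d A \sqrt{\frac{2 \Delta P}{\rho}}
Substituting knowns: 14.061 = 0.622·0.004·√(2·(15.97·1000)/rho)·1000
Solving for rho: rho = 2·(15.97·1000)/((14.061/1000)/(0.622·0.004))² = 1000 kg/m³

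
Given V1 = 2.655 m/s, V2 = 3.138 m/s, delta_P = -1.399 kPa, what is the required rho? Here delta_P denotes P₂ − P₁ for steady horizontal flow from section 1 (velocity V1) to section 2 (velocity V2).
Formula: \Delta P = \frac{1}{2} \rho (V_1^2 - V_2^2)
Substituting knowns: -1.399 = 0.5·rho·(2.655² − 3.138²)/1000
Solving for rho: rho = 2·(-1.399·1000)/(2.655² − 3.138²) = 1000 kg/m³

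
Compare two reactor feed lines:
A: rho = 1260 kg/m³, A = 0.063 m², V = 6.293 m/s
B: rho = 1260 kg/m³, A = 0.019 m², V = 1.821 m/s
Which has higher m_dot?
m_dot(A) = 499.5 kg/s, m_dot(B) = 43.59 kg/s. Answer: A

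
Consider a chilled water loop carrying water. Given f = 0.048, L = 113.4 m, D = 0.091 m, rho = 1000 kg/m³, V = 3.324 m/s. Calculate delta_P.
Formula: \Delta P = f \frac{L}{D} \frac{\rho V^2}{2}
delta_P = 0.048·(113.4/0.091)·0.5·1000·3.324²/1000 = 330.4 kPa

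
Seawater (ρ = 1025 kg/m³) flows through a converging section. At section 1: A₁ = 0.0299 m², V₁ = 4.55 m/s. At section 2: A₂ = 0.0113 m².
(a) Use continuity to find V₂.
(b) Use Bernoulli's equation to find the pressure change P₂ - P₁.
(a) Continuity: A₁V₁=A₂V₂ -> V₂=A₁V₁/A₂=0.0299*4.55/0.0113=12.04 m/s
(b) Bernoulli: P₂-P₁=0.5*rho*(V₁^2-V₂^2)/1000=0.5*1025*(4.55^2-12.04^2)/1000=-63.68 kPa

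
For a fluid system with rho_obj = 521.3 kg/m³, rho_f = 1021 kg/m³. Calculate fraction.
Formula: f_{sub} = \frac{\rho_{obj}}{\rho_f}
fraction = 521.3/1021 = 0.5106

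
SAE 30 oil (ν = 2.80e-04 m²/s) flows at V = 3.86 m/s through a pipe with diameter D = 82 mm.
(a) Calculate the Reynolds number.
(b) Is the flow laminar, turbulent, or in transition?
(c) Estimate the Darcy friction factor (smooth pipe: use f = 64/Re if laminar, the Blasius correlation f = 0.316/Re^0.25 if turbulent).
(a) Re = V·D/ν = 3.86·0.082/2.80e-04 = 1130.4
(b) Flow regime: laminar (Re < 2300)
(c) Friction factor: f = 64/Re = 64/1130.4 = 0.05662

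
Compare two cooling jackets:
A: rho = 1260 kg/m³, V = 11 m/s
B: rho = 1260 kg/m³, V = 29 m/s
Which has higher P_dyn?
P_dyn(A) = 76.23 kPa, P_dyn(B) = 529.8 kPa. Answer: B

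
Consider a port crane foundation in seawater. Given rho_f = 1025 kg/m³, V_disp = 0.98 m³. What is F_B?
Formula: F_B = \rho_f g V_{disp}
F_B = 1025·9.81·0.98 = 9854 N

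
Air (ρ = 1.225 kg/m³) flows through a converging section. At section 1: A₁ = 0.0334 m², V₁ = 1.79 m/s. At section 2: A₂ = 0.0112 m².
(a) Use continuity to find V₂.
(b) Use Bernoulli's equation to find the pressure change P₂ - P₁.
(a) Continuity: A₁V₁=A₂V₂ -> V₂=A₁V₁/A₂=0.0334*1.79/0.0112=5.34 m/s
(b) Bernoulli: P₂-P₁=0.5*rho*(V₁^2-V₂^2)/1000=0.5*1.225*(1.79^2-5.34^2)/1000=-0.0155 kPa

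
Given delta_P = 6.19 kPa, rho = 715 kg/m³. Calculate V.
Formula: V = \sqrt{\frac{2 \Delta P}{\rho}}
V = √(2·(6.19·1000)/715) = 4.161 m/s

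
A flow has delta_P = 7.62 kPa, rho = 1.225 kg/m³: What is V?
Formula: V = \sqrt{\frac{2 \Delta P}{\rho}}
V = √(2·(7.62·1000)/1.225) = 111.5 m/s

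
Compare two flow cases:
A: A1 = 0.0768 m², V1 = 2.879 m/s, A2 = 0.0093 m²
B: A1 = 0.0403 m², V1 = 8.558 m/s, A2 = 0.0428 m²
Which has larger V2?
V2(A) = 23.77 m/s, V2(B) = 8.058 m/s. Answer: A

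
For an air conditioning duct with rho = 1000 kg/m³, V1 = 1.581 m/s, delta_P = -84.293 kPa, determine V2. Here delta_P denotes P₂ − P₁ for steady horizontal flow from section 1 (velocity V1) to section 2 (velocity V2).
Formula: \Delta P = \frac{1}{2} \rho (V_1^2 - V_2^2)
Substituting knowns: -84.293 = 0.5·1000·(1.581² − V2²)/1000
Solving for V2: V2 = √(1.581² − 2·(-84.293·1000)/1000) = 13.08 m/s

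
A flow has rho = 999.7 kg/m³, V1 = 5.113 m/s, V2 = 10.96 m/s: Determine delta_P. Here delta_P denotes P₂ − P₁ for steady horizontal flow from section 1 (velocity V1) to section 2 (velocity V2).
Formula: \Delta P = \frac{1}{2} \rho (V_1^2 - V_2^2)
delta_P = 0.5·999.7·(5.113² − 10.96²)/1000 = -46.98 kPa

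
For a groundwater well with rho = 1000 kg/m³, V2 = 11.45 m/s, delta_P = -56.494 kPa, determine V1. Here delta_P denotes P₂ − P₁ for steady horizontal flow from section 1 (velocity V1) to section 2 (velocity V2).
Formula: \Delta P = \frac{1}{2} \rho (V_1^2 - V_2^2)
Substituting knowns: -56.494 = 0.5·1000·(V1² − 11.45²)/1000
Solving for V1: V1 = √(11.45² + 2·(-56.494·1000)/1000) = 4.256 m/s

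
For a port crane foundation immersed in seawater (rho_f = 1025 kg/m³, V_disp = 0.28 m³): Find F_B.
Formula: F_B = \rho_f g V_{disp}
F_B = 1025·9.81·0.28 = 2815 N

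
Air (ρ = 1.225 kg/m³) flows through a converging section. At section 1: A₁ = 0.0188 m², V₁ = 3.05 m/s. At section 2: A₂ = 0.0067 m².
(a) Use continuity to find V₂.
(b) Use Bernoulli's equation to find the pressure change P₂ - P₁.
(a) Continuity: A₁V₁=A₂V₂ -> V₂=A₁V₁/A₂=0.0188*3.05/0.0067=8.56 m/s
(b) Bernoulli: P₂-P₁=0.5*rho*(V₁^2-V₂^2)/1000=0.5*1.225*(3.05^2-8.56^2)/1000=-0.03918 kPa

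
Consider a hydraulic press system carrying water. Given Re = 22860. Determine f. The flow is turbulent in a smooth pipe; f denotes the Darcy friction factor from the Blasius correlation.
Formula: f = \frac{0.316}{Re^{0.25}}
f = 0.316/22860^0.25 = 0.0257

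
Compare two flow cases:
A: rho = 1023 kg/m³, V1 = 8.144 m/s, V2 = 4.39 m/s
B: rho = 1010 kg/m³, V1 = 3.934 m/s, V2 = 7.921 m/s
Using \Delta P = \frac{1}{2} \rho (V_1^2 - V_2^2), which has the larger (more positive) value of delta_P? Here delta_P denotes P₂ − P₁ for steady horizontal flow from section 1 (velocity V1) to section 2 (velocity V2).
delta_P(A) = 24.07 kPa, delta_P(B) = -23.87 kPa. Answer: A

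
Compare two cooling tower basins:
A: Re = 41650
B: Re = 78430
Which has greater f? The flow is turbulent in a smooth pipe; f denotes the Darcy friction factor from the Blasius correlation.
f(A) = 0.02212, f(B) = 0.01888. Answer: A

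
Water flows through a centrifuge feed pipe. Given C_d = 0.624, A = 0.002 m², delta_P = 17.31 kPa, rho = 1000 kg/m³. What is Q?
Formula: Q = C_d A \sqrt{\frac{2 \Delta P}{\rho}}
Q = 0.624·0.002·√(2·(17.31·1000)/1000)·1000 = 7.343 L/s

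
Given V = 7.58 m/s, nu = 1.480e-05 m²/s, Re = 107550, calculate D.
Formula: Re = \frac{V D}{\nu}
Substituting knowns: 107550 = 7.58·D/1.480e-05
Solving for D: D = 107550·1.480e-05/7.58 = 0.21 m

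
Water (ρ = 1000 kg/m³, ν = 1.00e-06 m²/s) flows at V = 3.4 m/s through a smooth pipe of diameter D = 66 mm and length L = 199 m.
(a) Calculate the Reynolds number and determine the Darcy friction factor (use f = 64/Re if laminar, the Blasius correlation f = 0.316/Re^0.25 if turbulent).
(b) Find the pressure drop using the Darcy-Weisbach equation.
(a) Re = V·D/ν = 3.4·0.066/1.00e-06 = 224400 → turbulent (Re > 4000); f = 0.316/Re^0.25 = 0.316/224400^0.25 = 0.014519 (Blasius is strictly valid for Re ≲ 1e5; used here as the smooth-pipe estimate the problem specifies)
(b) Darcy-Weisbach: ΔP = f·(L/D)·½ρV²/1000 = 0.014519·(199/0.066)·½·1000·3.4²/1000 = 253 kPa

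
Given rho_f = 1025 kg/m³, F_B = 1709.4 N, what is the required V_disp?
Formula: F_B = \rho_f g V_{disp}
Substituting knowns: 1709.4 = 1025·9.81·V_disp
Solving for V_disp: V_disp = 1709.4/(1025·9.81) = 0.17 m³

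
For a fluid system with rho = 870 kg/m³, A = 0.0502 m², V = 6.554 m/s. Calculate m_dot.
Formula: \dot{m} = \rho A V
m_dot = 870·0.0502·6.554 = 286.2 kg/s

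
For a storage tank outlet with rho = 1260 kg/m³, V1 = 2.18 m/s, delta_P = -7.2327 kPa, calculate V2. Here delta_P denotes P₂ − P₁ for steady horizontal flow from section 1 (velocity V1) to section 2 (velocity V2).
Formula: \Delta P = \frac{1}{2} \rho (V_1^2 - V_2^2)
Substituting knowns: -7.2327 = 0.5·1260·(2.18² − V2²)/1000
Solving for V2: V2 = √(2.18² − 2·(-7.2327·1000)/1260) = 4.029 m/s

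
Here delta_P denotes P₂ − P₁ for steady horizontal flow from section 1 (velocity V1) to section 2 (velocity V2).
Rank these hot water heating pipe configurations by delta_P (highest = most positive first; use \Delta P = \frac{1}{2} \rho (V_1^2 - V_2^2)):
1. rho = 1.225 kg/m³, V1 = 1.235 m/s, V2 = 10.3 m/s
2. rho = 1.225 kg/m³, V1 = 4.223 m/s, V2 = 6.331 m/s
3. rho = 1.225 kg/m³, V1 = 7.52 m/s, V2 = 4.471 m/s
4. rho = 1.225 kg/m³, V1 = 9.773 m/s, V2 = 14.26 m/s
Case 1: delta_P = -0.06405 kPa
Case 2: delta_P = -0.01363 kPa
Case 3: delta_P = 0.02239 kPa
Case 4: delta_P = -0.06605 kPa
Ranking (highest first): 3, 2, 1, 4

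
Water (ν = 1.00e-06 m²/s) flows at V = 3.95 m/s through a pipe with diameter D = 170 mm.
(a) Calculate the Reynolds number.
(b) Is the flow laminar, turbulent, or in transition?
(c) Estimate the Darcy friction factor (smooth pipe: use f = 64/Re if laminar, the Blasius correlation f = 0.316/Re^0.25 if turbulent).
(a) Re = V·D/ν = 3.95·0.17/1.00e-06 = 671500
(b) Flow regime: turbulent (Re > 4000)
(c) Friction factor: f = 0.316/Re^0.25 = 0.316/671500^0.25 = 0.01104 (Blasius is strictly valid for Re ≲ 1e5; used here as the smooth-pipe estimate the problem specifies)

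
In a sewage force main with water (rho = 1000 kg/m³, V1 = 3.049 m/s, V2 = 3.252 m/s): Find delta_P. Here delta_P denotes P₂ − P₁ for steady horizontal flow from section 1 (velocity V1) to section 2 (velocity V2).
Formula: \Delta P = \frac{1}{2} \rho (V_1^2 - V_2^2)
delta_P = 0.5·1000·(3.049² − 3.252²)/1000 = -0.6396 kPa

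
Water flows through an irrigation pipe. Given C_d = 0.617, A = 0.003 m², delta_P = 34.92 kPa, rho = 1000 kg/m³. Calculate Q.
Formula: Q = C_d A \sqrt{\frac{2 \Delta P}{\rho}}
Q = 0.617·0.003·√(2·(34.92·1000)/1000)·1000 = 15.47 L/s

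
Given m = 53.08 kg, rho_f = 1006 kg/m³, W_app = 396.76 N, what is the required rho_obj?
Formula: W_{app} = mg\left(1 - \frac{\rho_f}{\rho_{obj}}\right)
Substituting knowns: 396.76 = 53.08·9.81·(1 − 1006/rho_obj)
Solving for rho_obj: rho_obj = 1006/(1 − 396.76/(53.08·9.81)) = 4226 kg/m³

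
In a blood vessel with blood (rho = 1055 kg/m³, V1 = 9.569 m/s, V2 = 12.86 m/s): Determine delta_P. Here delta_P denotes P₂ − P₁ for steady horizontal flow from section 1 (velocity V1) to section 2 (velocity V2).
Formula: \Delta P = \frac{1}{2} \rho (V_1^2 - V_2^2)
delta_P = 0.5·1055·(9.569² − 12.86²)/1000 = -38.94 kPa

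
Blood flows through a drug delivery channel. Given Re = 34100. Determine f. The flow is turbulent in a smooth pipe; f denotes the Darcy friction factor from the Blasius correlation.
Formula: f = \frac{0.316}{Re^{0.25}}
f = 0.316/34100^0.25 = 0.02325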